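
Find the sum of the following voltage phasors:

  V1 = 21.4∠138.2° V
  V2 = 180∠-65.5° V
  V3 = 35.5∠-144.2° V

Step 1 — Convert each phasor to rectangular form:
  V1 = 21.4·(cos(138.2°) + j·sin(138.2°)) = -15.95 + j14.26 V
  V2 = 180·(cos(-65.5°) + j·sin(-65.5°)) = 74.64 - j163.8 V
  V3 = 35.5·(cos(-144.2°) + j·sin(-144.2°)) = -28.79 - j20.77 V
Step 2 — Sum components: V_total = 29.9 - j170.3 V.
Step 3 — Convert to polar: |V_total| = 172.9 V, ∠V_total = -80.0°.

V_total = 172.9∠-80.0° V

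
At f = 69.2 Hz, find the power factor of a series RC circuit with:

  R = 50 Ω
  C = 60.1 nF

Step 1 — Angular frequency: ω = 2π·f = 2π·69.2 = 434.8 rad/s.
Step 2 — Component impedances:
  R: Z = R = 50 Ω
  C: Z = 1/(jωC) = -j/(ω·C) = 0 - j3.827e+04 Ω
Step 3 — Series combination: Z_total = R + C = 50 - j3.827e+04 Ω = 3.827e+04∠-89.9° Ω.
Step 4 — Power factor: PF = cos(φ) = Re(Z)/|Z| = 50/3.827e+04 = 0.001307.
Step 5 — Type: Im(Z) = -3.827e+04 ⇒ leading (phase φ = -89.9°).

PF = 0.001307 (leading, φ = -89.9°)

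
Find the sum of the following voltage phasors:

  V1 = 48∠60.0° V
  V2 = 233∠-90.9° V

Step 1 — Convert each phasor to rectangular form:
  V1 = 48·(cos(60.0°) + j·sin(60.0°)) = 24 + j41.57 V
  V2 = 233·(cos(-90.9°) + j·sin(-90.9°)) = -3.66 - j233 V
Step 2 — Sum components: V_total = 20.34 - j191.4 V.
Step 3 — Convert to polar: |V_total| = 192.5 V, ∠V_total = -83.9°.

V_total = 192.5∠-83.9° V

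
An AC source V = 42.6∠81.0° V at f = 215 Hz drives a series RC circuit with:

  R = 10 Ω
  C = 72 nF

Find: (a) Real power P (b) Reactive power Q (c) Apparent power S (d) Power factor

Step 1 — Angular frequency: ω = 2π·f = 2π·215 = 1351 rad/s.
Step 2 — Component impedances:
  R: Z = R = 10 Ω
  C: Z = 1/(jωC) = -j/(ω·C) = 0 - j1.028e+04 Ω
Step 3 — Series combination: Z_total = R + C = 10 - j1.028e+04 Ω = 1.028e+04∠-89.9° Ω.
Step 4 — Source phasor: V = 42.6∠81.0° V = 6.664 + j42.08 V.
Step 5 — Current: I = V / Z = -0.004092 + j0.0006522 A = 0.004143∠170.9° A.
Step 6 — Complex power: S = V·I* = 0.0001717 - j0.1765 VA.
Step 7 — Real power: P = Re(S) = 0.0001717 W.
Step 8 — Reactive power: Q = Im(S) = -0.1765 VAR.
Step 9 — Apparent power: |S| = 0.1765 VA.
Step 10 — Power factor: PF = P/|S| = 0.0009726 (leading).

(a) P = 0.0001717 W  (b) Q = -0.1765 VAR  (c) S = 0.1765 VA  (d) PF = 0.0009726 (leading)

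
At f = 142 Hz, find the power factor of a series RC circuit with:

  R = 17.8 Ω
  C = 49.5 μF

Step 1 — Angular frequency: ω = 2π·f = 2π·142 = 892.2 rad/s.
Step 2 — Component impedances:
  R: Z = R = 17.8 Ω
  C: Z = 1/(jωC) = -j/(ω·C) = 0 - j22.64 Ω
Step 3 — Series combination: Z_total = R + C = 17.8 - j22.64 Ω = 28.8∠-51.8° Ω.
Step 4 — Power factor: PF = cos(φ) = Re(Z)/|Z| = 17.8/28.802 = 0.618.
Step 5 — Type: Im(Z) = -22.64 ⇒ leading (phase φ = -51.8°).

PF = 0.618 (leading, φ = -51.8°)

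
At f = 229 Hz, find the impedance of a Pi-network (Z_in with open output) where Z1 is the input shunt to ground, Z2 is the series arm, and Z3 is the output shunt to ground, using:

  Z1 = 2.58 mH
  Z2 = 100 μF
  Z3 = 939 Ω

Step 1 — Angular frequency: ω = 2π·f = 2π·229 = 1439 rad/s.
Step 2 — Component impedances:
  Z1: Z = jωL = j·1439·0.00258 = 0 + j3.712 Ω
  Z2: Z = 1/(jωC) = -j/(ω·C) = 0 - j6.95 Ω
  Z3: Z = R = 939 Ω
Step 3 — With open output, the series arm Z2 and the output shunt Z3 appear in series to ground: Z2 + Z3 = 939 - j6.95 Ω.
Step 4 — Parallel with input shunt Z1: Z_in = Z1 || (Z2 + Z3) = 0.01468 + j3.712 Ω = 3.712∠89.8° Ω.

Z = 0.01468 + j3.712 Ω = 3.712∠89.8° Ω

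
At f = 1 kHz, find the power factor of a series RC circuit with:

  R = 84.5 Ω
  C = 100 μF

Step 1 — Angular frequency: ω = 2π·f = 2π·1000 = 6283 rad/s.
Step 2 — Component impedances:
  R: Z = R = 84.5 Ω
  C: Z = 1/(jωC) = -j/(ω·C) = 0 - j1.592 Ω
Step 3 — Series combination: Z_total = R + C = 84.5 - j1.592 Ω = 84.51∠-1.1° Ω.
Step 4 — Power factor: PF = cos(φ) = Re(Z)/|Z| = 84.5/84.515 = 0.9998.
Step 5 — Type: Im(Z) = -1.592 ⇒ leading (phase φ = -1.1°).

PF = 0.9998 (leading, φ = -1.1°)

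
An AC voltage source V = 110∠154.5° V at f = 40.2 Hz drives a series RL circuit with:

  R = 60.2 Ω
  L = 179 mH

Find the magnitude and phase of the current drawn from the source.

Step 1 — Angular frequency: ω = 2π·f = 2π·40.2 = 252.6 rad/s.
Step 2 — Component impedances:
  R: Z = R = 60.2 Ω
  L: Z = jωL = j·252.6·0.179 = 0 + j45.21 Ω
Step 3 — Series combination: Z_total = R + L = 60.2 + j45.21 Ω = 75.29∠36.9° Ω.
Step 4 — Source phasor: V = 110∠154.5° V = -99.28 + j47.36 V.
Step 5 — Ohm's law: I = V / Z_total = (-99.28 + j47.36) / (60.2 + j45.21) = -0.6767 + j1.295 A.
Step 6 — Convert to polar: |I| = 1.461 A, ∠I = 117.6°.

I = 1.461∠117.6° A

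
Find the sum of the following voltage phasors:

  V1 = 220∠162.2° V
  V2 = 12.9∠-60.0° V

Step 1 — Convert each phasor to rectangular form:
  V1 = 220·(cos(162.2°) + j·sin(162.2°)) = -209.5 + j67.25 V
  V2 = 12.9·(cos(-60.0°) + j·sin(-60.0°)) = 6.45 - j11.17 V
Step 2 — Sum components: V_total = -203 + j56.08 V.
Step 3 — Convert to polar: |V_total| = 210.6 V, ∠V_total = 164.6°.

V_total = 210.6∠164.6° V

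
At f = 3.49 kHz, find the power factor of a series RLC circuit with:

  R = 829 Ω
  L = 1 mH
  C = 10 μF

Step 1 — Angular frequency: ω = 2π·f = 2π·3490 = 2.193e+04 rad/s.
Step 2 — Component impedances:
  R: Z = R = 829 Ω
  L: Z = jωL = j·2.193e+04·0.001 = 0 + j21.93 Ω
  C: Z = 1/(jωC) = -j/(ω·C) = 0 - j4.56 Ω
Step 3 — Series combination: Z_total = R + L + C = 829 + j17.37 Ω = 829.2∠1.2° Ω.
Step 4 — Power factor: PF = cos(φ) = Re(Z)/|Z| = 829/829.2 = 0.9998.
Step 5 — Type: Im(Z) = 17.37 ⇒ lagging (phase φ = 1.2°).

PF = 0.9998 (lagging, φ = 1.2°)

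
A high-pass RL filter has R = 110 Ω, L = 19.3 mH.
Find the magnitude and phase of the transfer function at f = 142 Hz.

Step 1 — Angular frequency: ω = 2π·142 = 892.2 rad/s.
Step 2 — Transfer function: H(jω) = jωL/(R + jωL).
Step 3 — Numerator jωL = j·17.22; denominator R + jωL = 110 + j17.22.
Step 4 — H = 0.02392 + j0.1528.
Step 5 — Magnitude: |H| = 0.1547 (-16.2 dB); phase: φ = 81.1°.

|H| = 0.1547 (-16.2 dB), φ = 81.1°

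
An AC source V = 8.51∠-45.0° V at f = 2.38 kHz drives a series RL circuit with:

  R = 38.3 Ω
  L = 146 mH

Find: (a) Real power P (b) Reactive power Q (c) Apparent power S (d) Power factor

Step 1 — Angular frequency: ω = 2π·f = 2π·2380 = 1.495e+04 rad/s.
Step 2 — Component impedances:
  R: Z = R = 38.3 Ω
  L: Z = jωL = j·1.495e+04·0.146 = 0 + j2183 Ω
Step 3 — Series combination: Z_total = R + L = 38.3 + j2183 Ω = 2184∠89.0° Ω.
Step 4 — Source phasor: V = 8.51∠-45.0° V = 6.017 - j6.017 V.
Step 5 — Current: I = V / Z = -0.002707 - j0.002804 A = 0.003897∠-134.0° A.
Step 6 — Complex power: S = V·I* = 0.0005817 + j0.03316 VA.
Step 7 — Real power: P = Re(S) = 0.0005817 W.
Step 8 — Reactive power: Q = Im(S) = 0.03316 VAR.
Step 9 — Apparent power: |S| = 0.03317 VA.
Step 10 — Power factor: PF = P/|S| = 0.01754 (lagging).

(a) P = 0.0005817 W  (b) Q = 0.03316 VAR  (c) S = 0.03317 VA  (d) PF = 0.01754 (lagging)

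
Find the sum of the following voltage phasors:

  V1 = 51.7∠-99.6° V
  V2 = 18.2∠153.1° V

Step 1 — Convert each phasor to rectangular form:
  V1 = 51.7·(cos(-99.6°) + j·sin(-99.6°)) = -8.622 - j50.98 V
  V2 = 18.2·(cos(153.1°) + j·sin(153.1°)) = -16.23 + j8.234 V
Step 2 — Sum components: V_total = -24.85 - j42.74 V.
Step 3 — Convert to polar: |V_total| = 49.44 V, ∠V_total = -120.2°.

V_total = 49.44∠-120.2° V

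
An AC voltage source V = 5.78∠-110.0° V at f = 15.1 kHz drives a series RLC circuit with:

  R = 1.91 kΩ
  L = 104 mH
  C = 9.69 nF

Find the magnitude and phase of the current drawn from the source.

Step 1 — Angular frequency: ω = 2π·f = 2π·1.51e+04 = 9.488e+04 rad/s.
Step 2 — Component impedances:
  R: Z = R = 1910 Ω
  L: Z = jωL = j·9.488e+04·0.104 = 0 + j9867 Ω
  C: Z = 1/(jωC) = -j/(ω·C) = 0 - j1088 Ω
Step 3 — Series combination: Z_total = R + L + C = 1910 + j8779 Ω = 8985∠77.7° Ω.
Step 4 — Source phasor: V = 5.78∠-110.0° V = -1.977 - j5.431 V.
Step 5 — Ohm's law: I = V / Z_total = (-1.977 - j5.431) / (1910 + j8779) = -0.0006375 + j8.649e-05 A.
Step 6 — Convert to polar: |I| = 0.0006433 A, ∠I = 172.3°.

I = 0.0006433∠172.3° A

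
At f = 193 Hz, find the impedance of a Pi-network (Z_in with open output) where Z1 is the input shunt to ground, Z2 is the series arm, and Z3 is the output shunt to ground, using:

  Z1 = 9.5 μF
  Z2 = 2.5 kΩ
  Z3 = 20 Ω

Step 1 — Angular frequency: ω = 2π·f = 2π·193 = 1213 rad/s.
Step 2 — Component impedances:
  Z1: Z = 1/(jωC) = -j/(ω·C) = 0 - j86.8 Ω
  Z2: Z = R = 2500 Ω
  Z3: Z = R = 20 Ω
Step 3 — With open output, the series arm Z2 and the output shunt Z3 appear in series to ground: Z2 + Z3 = 2520 Ω.
Step 4 — Parallel with input shunt Z1: Z_in = Z1 || (Z2 + Z3) = 2.987 - j86.7 Ω = 86.75∠-88.0° Ω.

Z = 2.987 - j86.7 Ω = 86.75∠-88.0° Ω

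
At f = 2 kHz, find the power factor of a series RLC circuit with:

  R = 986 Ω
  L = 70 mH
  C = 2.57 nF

Step 1 — Angular frequency: ω = 2π·f = 2π·2000 = 1.257e+04 rad/s.
Step 2 — Component impedances:
  R: Z = R = 986 Ω
  L: Z = jωL = j·1.257e+04·0.07 = 0 + j879.6 Ω
  C: Z = 1/(jωC) = -j/(ω·C) = 0 - j3.096e+04 Ω
Step 3 — Series combination: Z_total = R + L + C = 986 - j3.008e+04 Ω = 3.01e+04∠-88.1° Ω.
Step 4 — Power factor: PF = cos(φ) = Re(Z)/|Z| = 986/3.01e+04 = 0.03276.
Step 5 — Type: Im(Z) = -3.008e+04 ⇒ leading (phase φ = -88.1°).

PF = 0.03276 (leading, φ = -88.1°)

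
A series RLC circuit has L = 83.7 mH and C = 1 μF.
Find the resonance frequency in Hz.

Step 1 — Resonance condition Im(Z)=0 gives ω₀ = 1/√(LC).
Step 2 — ω₀ = 1/√(0.0837·1e-06) = 3457 rad/s.
Step 3 — f₀ = ω₀/(2π) = 550.1 Hz.

f₀ = 550.1 Hz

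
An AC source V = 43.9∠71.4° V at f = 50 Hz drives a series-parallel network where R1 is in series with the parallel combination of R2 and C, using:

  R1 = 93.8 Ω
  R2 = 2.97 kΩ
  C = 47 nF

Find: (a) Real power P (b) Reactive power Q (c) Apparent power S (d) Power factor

Step 1 — Angular frequency: ω = 2π·f = 2π·50 = 314.2 rad/s.
Step 2 — Component impedances:
  R1: Z = R = 93.8 Ω
  R2: Z = R = 2970 Ω
  C: Z = 1/(jωC) = -j/(ω·C) = 0 - j6.773e+04 Ω
Step 3 — Parallel branch: R2 || C = 1/(1/R2 + 1/C) = 2964 - j130 Ω.
Step 4 — Series with R1: Z_total = R1 + (R2 || C) = 3058 - j130 Ω = 3061∠-2.4° Ω.
Step 5 — Source phasor: V = 43.9∠71.4° V = 14 + j41.61 V.
Step 6 — Current: I = V / Z = 0.003993 + j0.01378 A = 0.01434∠73.8° A.
Step 7 — Complex power: S = V·I* = 0.6291 - j0.02674 VA.
Step 8 — Real power: P = Re(S) = 0.6291 W.
Step 9 — Reactive power: Q = Im(S) = -0.02674 VAR.
Step 10 — Apparent power: |S| = 0.6296 VA.
Step 11 — Power factor: PF = P/|S| = 0.9991 (leading).

(a) P = 0.6291 W  (b) Q = -0.02674 VAR  (c) S = 0.6296 VA  (d) PF = 0.9991 (leading)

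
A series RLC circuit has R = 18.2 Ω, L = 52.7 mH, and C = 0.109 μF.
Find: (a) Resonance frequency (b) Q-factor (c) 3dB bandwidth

Step 1 — Resonance: ω₀ = 1/√(LC) = 1/√(0.0527·1.09e-07) = 1.319e+04 rad/s.
Step 2 — f₀ = ω₀/(2π) = 2100 Hz.
Step 3 — Series Q: Q = ω₀L/R = 1.319e+04·0.0527/18.2 = 38.21.
Step 4 — Bandwidth: Δω = ω₀/Q = 345.4 rad/s; BW = Δω/(2π) = 54.96 Hz.

(a) f₀ = 2100 Hz  (b) Q = 38.21  (c) BW = 54.96 Hz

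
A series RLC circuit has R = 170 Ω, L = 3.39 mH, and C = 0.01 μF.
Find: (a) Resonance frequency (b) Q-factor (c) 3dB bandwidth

Step 1 — Resonance: ω₀ = 1/√(LC) = 1/√(0.00339·1e-08) = 1.718e+05 rad/s.
Step 2 — f₀ = ω₀/(2π) = 2.734e+04 Hz.
Step 3 — Series Q: Q = ω₀L/R = 1.718e+05·0.00339/170 = 3.425.
Step 4 — Bandwidth: Δω = ω₀/Q = 5.015e+04 rad/s; BW = Δω/(2π) = 7981 Hz.

(a) f₀ = 2.734e+04 Hz  (b) Q = 3.425  (c) BW = 7981 Hz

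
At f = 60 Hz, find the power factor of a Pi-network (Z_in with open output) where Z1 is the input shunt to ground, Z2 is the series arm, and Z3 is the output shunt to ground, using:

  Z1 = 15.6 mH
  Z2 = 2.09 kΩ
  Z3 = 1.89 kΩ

Step 1 — Angular frequency: ω = 2π·f = 2π·60 = 377 rad/s.
Step 2 — Component impedances:
  Z1: Z = jωL = j·377·0.0156 = 0 + j5.881 Ω
  Z2: Z = R = 2090 Ω
  Z3: Z = R = 1890 Ω
Step 3 — With open output, the series arm Z2 and the output shunt Z3 appear in series to ground: Z2 + Z3 = 3980 Ω.
Step 4 — Parallel with input shunt Z1: Z_in = Z1 || (Z2 + Z3) = 0.00869 + j5.881 Ω = 5.881∠89.9° Ω.
Step 5 — Power factor: PF = cos(φ) = Re(Z)/|Z| = 0.00869/5.881 = 0.001478.
Step 6 — Type: Im(Z) = 5.881 ⇒ lagging (phase φ = 89.9°).

PF = 0.001478 (lagging, φ = 89.9°)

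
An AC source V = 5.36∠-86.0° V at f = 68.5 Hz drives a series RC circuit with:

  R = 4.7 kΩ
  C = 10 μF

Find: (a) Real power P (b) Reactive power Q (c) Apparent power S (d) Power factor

Step 1 — Angular frequency: ω = 2π·f = 2π·68.5 = 430.4 rad/s.
Step 2 — Component impedances:
  R: Z = R = 4700 Ω
  C: Z = 1/(jωC) = -j/(ω·C) = 0 - j232.3 Ω
Step 3 — Series combination: Z_total = R + C = 4700 - j232.3 Ω = 4706∠-2.8° Ω.
Step 4 — Source phasor: V = 5.36∠-86.0° V = 0.3739 - j5.347 V.
Step 5 — Current: I = V / Z = 0.0001355 - j0.001131 A = 0.001139∠-83.2° A.
Step 6 — Complex power: S = V·I* = 0.006098 - j0.0003014 VA.
Step 7 — Real power: P = Re(S) = 0.006098 W.
Step 8 — Reactive power: Q = Im(S) = -0.0003014 VAR.
Step 9 — Apparent power: |S| = 0.006105 VA.
Step 10 — Power factor: PF = P/|S| = 0.9988 (leading).

(a) P = 0.006098 W  (b) Q = -0.0003014 VAR  (c) S = 0.006105 VA  (d) PF = 0.9988 (leading)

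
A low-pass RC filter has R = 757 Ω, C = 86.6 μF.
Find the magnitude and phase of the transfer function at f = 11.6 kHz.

Step 1 — Angular frequency: ω = 2π·1.16e+04 = 7.288e+04 rad/s.
Step 2 — Transfer function: H(jω) = 1/(1 + jωRC).
Step 3 — Denominator: 1 + jωRC = 1 + j·7.288e+04·757·8.66e-05 = 1 + j4778.
Step 4 — H = 4.38e-08 - j0.0002093.
Step 5 — Magnitude: |H| = 0.0002093 (-73.6 dB); phase: φ = -90.0°.

|H| = 0.0002093 (-73.6 dB), φ = -90.0°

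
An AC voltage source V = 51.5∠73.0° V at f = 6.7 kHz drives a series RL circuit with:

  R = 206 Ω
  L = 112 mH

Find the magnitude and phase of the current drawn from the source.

Step 1 — Angular frequency: ω = 2π·f = 2π·6700 = 4.21e+04 rad/s.
Step 2 — Component impedances:
  R: Z = R = 206 Ω
  L: Z = jωL = j·4.21e+04·0.112 = 0 + j4715 Ω
Step 3 — Series combination: Z_total = R + L = 206 + j4715 Ω = 4719∠87.5° Ω.
Step 4 — Source phasor: V = 51.5∠73.0° V = 15.06 + j49.25 V.
Step 5 — Ohm's law: I = V / Z_total = (15.06 + j49.25) / (206 + j4715) = 0.01056 - j0.002732 A.
Step 6 — Convert to polar: |I| = 0.01091 A, ∠I = -14.5°.

I = 0.01091∠-14.5° A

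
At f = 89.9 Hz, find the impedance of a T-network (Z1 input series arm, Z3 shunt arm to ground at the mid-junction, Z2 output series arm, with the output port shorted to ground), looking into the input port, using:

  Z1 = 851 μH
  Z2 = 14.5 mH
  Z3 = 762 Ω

Step 1 — Angular frequency: ω = 2π·f = 2π·89.9 = 564.9 rad/s.
Step 2 — Component impedances:
  Z1: Z = jωL = j·564.9·0.000851 = 0 + j0.4807 Ω
  Z2: Z = jωL = j·564.9·0.0145 = 0 + j8.19 Ω
  Z3: Z = R = 762 Ω
Step 3 — With the output port shorted to ground, the output series arm Z2 runs from the junction to ground; the shunt arm Z3 also runs from the junction to ground. They appear in parallel: Z3 || Z2 = 0.08803 + j8.19 Ω.
Step 4 — Series with input arm Z1: Z_in = Z1 + (Z3 || Z2) = 0.08803 + j8.67 Ω = 8.671∠89.4° Ω.

Z = 0.08803 + j8.67 Ω = 8.671∠89.4° Ω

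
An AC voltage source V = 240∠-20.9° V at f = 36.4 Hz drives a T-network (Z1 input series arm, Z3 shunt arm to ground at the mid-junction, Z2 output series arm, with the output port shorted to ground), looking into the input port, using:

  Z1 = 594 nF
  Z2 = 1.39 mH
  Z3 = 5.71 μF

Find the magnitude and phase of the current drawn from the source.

Step 1 — Angular frequency: ω = 2π·f = 2π·36.4 = 228.7 rad/s.
Step 2 — Component impedances:
  Z1: Z = 1/(jωC) = -j/(ω·C) = 0 - j7361 Ω
  Z2: Z = jωL = j·228.7·0.00139 = 0 + j0.3179 Ω
  Z3: Z = 1/(jωC) = -j/(ω·C) = 0 - j765.7 Ω
Step 3 — With the output port shorted to ground, the output series arm Z2 runs from the junction to ground; the shunt arm Z3 also runs from the junction to ground. They appear in parallel: Z3 || Z2 = 0 + j0.318 Ω.
Step 4 — Series with input arm Z1: Z_in = Z1 + (Z3 || Z2) = 0 - j7361 Ω = 7361∠-90.0° Ω.
Step 5 — Source phasor: V = 240∠-20.9° V = 224.2 - j85.62 V.
Step 6 — Ohm's law: I = V / Z_total = (224.2 - j85.62) / (0 - j7361) = 0.01163 + j0.03046 A.
Step 7 — Convert to polar: |I| = 0.03261 A, ∠I = 69.1°.

I = 0.03261∠69.1° A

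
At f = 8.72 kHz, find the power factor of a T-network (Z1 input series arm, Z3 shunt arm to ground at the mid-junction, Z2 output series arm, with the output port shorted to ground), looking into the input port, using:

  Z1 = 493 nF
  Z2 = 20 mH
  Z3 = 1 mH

Step 1 — Angular frequency: ω = 2π·f = 2π·8720 = 5.479e+04 rad/s.
Step 2 — Component impedances:
  Z1: Z = 1/(jωC) = -j/(ω·C) = 0 - j37.02 Ω
  Z2: Z = jωL = j·5.479e+04·0.02 = 0 + j1096 Ω
  Z3: Z = jωL = j·5.479e+04·0.001 = 0 + j54.79 Ω
Step 3 — With the output port shorted to ground, the output series arm Z2 runs from the junction to ground; the shunt arm Z3 also runs from the junction to ground. They appear in parallel: Z3 || Z2 = 0 + j52.18 Ω.
Step 4 — Series with input arm Z1: Z_in = Z1 + (Z3 || Z2) = 0 + j15.16 Ω = 15.16∠90.0° Ω.
Step 5 — Power factor: PF = cos(φ) = Re(Z)/|Z| = 0/15.16 = 0.
Step 6 — Type: Im(Z) = 15.16 ⇒ lagging (phase φ = 90.0°).

PF = 0 (lagging, φ = 90.0°)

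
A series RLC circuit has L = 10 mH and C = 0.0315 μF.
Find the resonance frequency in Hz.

Step 1 — Resonance condition Im(Z)=0 gives ω₀ = 1/√(LC).
Step 2 — ω₀ = 1/√(0.01·3.15e-08) = 5.634e+04 rad/s.
Step 3 — f₀ = ω₀/(2π) = 8967 Hz.

f₀ = 8967 Hz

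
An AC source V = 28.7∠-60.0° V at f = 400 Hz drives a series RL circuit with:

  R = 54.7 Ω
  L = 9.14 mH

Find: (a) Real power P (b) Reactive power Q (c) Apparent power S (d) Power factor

Step 1 — Angular frequency: ω = 2π·f = 2π·400 = 2513 rad/s.
Step 2 — Component impedances:
  R: Z = R = 54.7 Ω
  L: Z = jωL = j·2513·0.00914 = 0 + j22.97 Ω
Step 3 — Series combination: Z_total = R + L = 54.7 + j22.97 Ω = 59.33∠22.8° Ω.
Step 4 — Source phasor: V = 28.7∠-60.0° V = 14.35 - j24.85 V.
Step 5 — Current: I = V / Z = 0.0608 - j0.4799 A = 0.4838∠-82.8° A.
Step 6 — Complex power: S = V·I* = 12.8 + j5.376 VA.
Step 7 — Real power: P = Re(S) = 12.8 W.
Step 8 — Reactive power: Q = Im(S) = 5.376 VAR.
Step 9 — Apparent power: |S| = 13.88 VA.
Step 10 — Power factor: PF = P/|S| = 0.922 (lagging).

(a) P = 12.8 W  (b) Q = 5.376 VAR  (c) S = 13.88 VA  (d) PF = 0.922 (lagging)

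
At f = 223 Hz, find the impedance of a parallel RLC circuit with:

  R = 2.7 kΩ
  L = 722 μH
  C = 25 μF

Step 1 — Angular frequency: ω = 2π·f = 2π·223 = 1401 rad/s.
Step 2 — Component impedances:
  R: Z = R = 2700 Ω
  L: Z = jωL = j·1401·0.000722 = 0 + j1.012 Ω
  C: Z = 1/(jωC) = -j/(ω·C) = 0 - j28.55 Ω
Step 3 — Parallel combination: 1/Z_total = 1/R + 1/L + 1/C; Z_total = 0.0004074 + j1.049 Ω = 1.049∠90.0° Ω.

Z = 0.0004074 + j1.049 Ω = 1.049∠90.0° Ω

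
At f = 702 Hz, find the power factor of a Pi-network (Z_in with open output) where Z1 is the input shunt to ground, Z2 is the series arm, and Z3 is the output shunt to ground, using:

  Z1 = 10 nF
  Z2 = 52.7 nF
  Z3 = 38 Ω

Step 1 — Angular frequency: ω = 2π·f = 2π·702 = 4411 rad/s.
Step 2 — Component impedances:
  Z1: Z = 1/(jωC) = -j/(ω·C) = 0 - j2.267e+04 Ω
  Z2: Z = 1/(jωC) = -j/(ω·C) = 0 - j4302 Ω
  Z3: Z = R = 38 Ω
Step 3 — With open output, the series arm Z2 and the output shunt Z3 appear in series to ground: Z2 + Z3 = 38 - j4302 Ω.
Step 4 — Parallel with input shunt Z1: Z_in = Z1 || (Z2 + Z3) = 26.85 - j3616 Ω = 3616∠-89.6° Ω.
Step 5 — Power factor: PF = cos(φ) = Re(Z)/|Z| = 26.845/3616 = 0.007424.
Step 6 — Type: Im(Z) = -3616 ⇒ leading (phase φ = -89.6°).

PF = 0.007424 (leading, φ = -89.6°)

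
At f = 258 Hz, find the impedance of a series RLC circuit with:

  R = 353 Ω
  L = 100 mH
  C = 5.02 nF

Step 1 — Angular frequency: ω = 2π·f = 2π·258 = 1621 rad/s.
Step 2 — Component impedances:
  R: Z = R = 353 Ω
  L: Z = jωL = j·1621·0.1 = 0 + j162.1 Ω
  C: Z = 1/(jωC) = -j/(ω·C) = 0 - j1.229e+05 Ω
Step 3 — Series combination: Z_total = R + L + C = 353 - j1.227e+05 Ω = 1.227e+05∠-89.8° Ω.

Z = 353 - j1.227e+05 Ω = 1.227e+05∠-89.8° Ω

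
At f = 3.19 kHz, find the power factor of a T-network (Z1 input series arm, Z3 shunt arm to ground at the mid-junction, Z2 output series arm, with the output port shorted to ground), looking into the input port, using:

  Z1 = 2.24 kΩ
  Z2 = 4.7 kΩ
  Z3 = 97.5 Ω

Step 1 — Angular frequency: ω = 2π·f = 2π·3190 = 2.004e+04 rad/s.
Step 2 — Component impedances:
  Z1: Z = R = 2240 Ω
  Z2: Z = R = 4700 Ω
  Z3: Z = R = 97.5 Ω
Step 3 — With the output port shorted to ground, the output series arm Z2 runs from the junction to ground; the shunt arm Z3 also runs from the junction to ground. They appear in parallel: Z3 || Z2 = 95.52 Ω.
Step 4 — Series with input arm Z1: Z_in = Z1 + (Z3 || Z2) = 2336 Ω = 2336∠0.0° Ω.
Step 5 — Power factor: PF = cos(φ) = Re(Z)/|Z| = 2336/2336 = 1.
Step 6 — Type: Im(Z) = 0 ⇒ unity (phase φ = 0.0°).

PF = 1 (unity, φ = 0.0°)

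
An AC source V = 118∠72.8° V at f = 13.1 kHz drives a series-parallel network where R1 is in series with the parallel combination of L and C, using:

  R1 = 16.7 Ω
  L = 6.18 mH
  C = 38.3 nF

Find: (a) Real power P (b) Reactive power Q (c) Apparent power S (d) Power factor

Step 1 — Angular frequency: ω = 2π·f = 2π·1.31e+04 = 8.231e+04 rad/s.
Step 2 — Component impedances:
  R1: Z = R = 16.7 Ω
  L: Z = jωL = j·8.231e+04·0.00618 = 0 + j508.7 Ω
  C: Z = 1/(jωC) = -j/(ω·C) = 0 - j317.2 Ω
Step 3 — Parallel branch: L || C = 1/(1/L + 1/C) = 0 - j842.8 Ω.
Step 4 — Series with R1: Z_total = R1 + (L || C) = 16.7 - j842.8 Ω = 842.9∠-88.9° Ω.
Step 5 — Source phasor: V = 118∠72.8° V = 34.89 + j112.7 V.
Step 6 — Current: I = V / Z = -0.1329 + j0.04404 A = 0.14∠161.7° A.
Step 7 — Complex power: S = V·I* = 0.3273 - j16.52 VA.
Step 8 — Real power: P = Re(S) = 0.3273 W.
Step 9 — Reactive power: Q = Im(S) = -16.52 VAR.
Step 10 — Apparent power: |S| = 16.52 VA.
Step 11 — Power factor: PF = P/|S| = 0.01981 (leading).

(a) P = 0.3273 W  (b) Q = -16.52 VAR  (c) S = 16.52 VA  (d) PF = 0.01981 (leading)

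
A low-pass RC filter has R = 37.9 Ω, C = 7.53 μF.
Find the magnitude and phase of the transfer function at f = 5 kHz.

Step 1 — Angular frequency: ω = 2π·5000 = 3.142e+04 rad/s.
Step 2 — Transfer function: H(jω) = 1/(1 + jωRC).
Step 3 — Denominator: 1 + jωRC = 1 + j·3.142e+04·37.9·7.53e-06 = 1 + j8.966.
Step 4 — H = 0.01229 - j0.1102.
Step 5 — Magnitude: |H| = 0.1108 (-19.1 dB); phase: φ = -83.6°.

|H| = 0.1108 (-19.1 dB), φ = -83.6°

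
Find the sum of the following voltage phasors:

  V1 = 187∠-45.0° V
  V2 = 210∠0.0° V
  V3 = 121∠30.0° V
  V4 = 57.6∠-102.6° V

Step 1 — Convert each phasor to rectangular form:
  V1 = 187·(cos(-45.0°) + j·sin(-45.0°)) = 132.2 - j132.2 V
  V2 = 210·(cos(0.0°) + j·sin(0.0°)) = 210 V
  V3 = 121·(cos(30.0°) + j·sin(30.0°)) = 104.8 + j60.5 V
  V4 = 57.6·(cos(-102.6°) + j·sin(-102.6°)) = -12.57 - j56.21 V
Step 2 — Sum components: V_total = 434.5 - j127.9 V.
Step 3 — Convert to polar: |V_total| = 452.9 V, ∠V_total = -16.4°.

V_total = 452.9∠-16.4° V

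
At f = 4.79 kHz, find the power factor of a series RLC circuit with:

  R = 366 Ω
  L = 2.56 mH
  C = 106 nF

Step 1 — Angular frequency: ω = 2π·f = 2π·4790 = 3.01e+04 rad/s.
Step 2 — Component impedances:
  R: Z = R = 366 Ω
  L: Z = jωL = j·3.01e+04·0.00256 = 0 + j77.05 Ω
  C: Z = 1/(jωC) = -j/(ω·C) = 0 - j313.5 Ω
Step 3 — Series combination: Z_total = R + L + C = 366 - j236.4 Ω = 435.7∠-32.9° Ω.
Step 4 — Power factor: PF = cos(φ) = Re(Z)/|Z| = 366/435.7 = 0.84.
Step 5 — Type: Im(Z) = -236.4 ⇒ leading (phase φ = -32.9°).

PF = 0.84 (leading, φ = -32.9°)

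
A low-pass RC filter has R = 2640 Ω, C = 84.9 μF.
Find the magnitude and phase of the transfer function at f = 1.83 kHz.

Step 1 — Angular frequency: ω = 2π·1830 = 1.15e+04 rad/s.
Step 2 — Transfer function: H(jω) = 1/(1 + jωRC).
Step 3 — Denominator: 1 + jωRC = 1 + j·1.15e+04·2640·8.49e-05 = 1 + j2577.
Step 4 — H = 1.506e-07 - j0.000388.
Step 5 — Magnitude: |H| = 0.000388 (-68.2 dB); phase: φ = -90.0°.

|H| = 0.000388 (-68.2 dB), φ = -90.0°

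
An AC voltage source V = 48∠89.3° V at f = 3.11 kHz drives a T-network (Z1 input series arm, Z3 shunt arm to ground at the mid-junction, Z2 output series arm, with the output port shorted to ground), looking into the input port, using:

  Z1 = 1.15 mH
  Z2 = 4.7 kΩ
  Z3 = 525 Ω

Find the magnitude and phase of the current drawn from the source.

Step 1 — Angular frequency: ω = 2π·f = 2π·3110 = 1.954e+04 rad/s.
Step 2 — Component impedances:
  Z1: Z = jωL = j·1.954e+04·0.00115 = 0 + j22.47 Ω
  Z2: Z = R = 4700 Ω
  Z3: Z = R = 525 Ω
Step 3 — With the output port shorted to ground, the output series arm Z2 runs from the junction to ground; the shunt arm Z3 also runs from the junction to ground. They appear in parallel: Z3 || Z2 = 472.2 Ω.
Step 4 — Series with input arm Z1: Z_in = Z1 + (Z3 || Z2) = 472.2 + j22.47 Ω = 472.8∠2.7° Ω.
Step 5 — Source phasor: V = 48∠89.3° V = 0.5864 + j48 V.
Step 6 — Ohm's law: I = V / Z_total = (0.5864 + j48) / (472.2 + j22.47) = 0.006064 + j0.1013 A.
Step 7 — Convert to polar: |I| = 0.1015 A, ∠I = 86.6°.

I = 0.1015∠86.6° A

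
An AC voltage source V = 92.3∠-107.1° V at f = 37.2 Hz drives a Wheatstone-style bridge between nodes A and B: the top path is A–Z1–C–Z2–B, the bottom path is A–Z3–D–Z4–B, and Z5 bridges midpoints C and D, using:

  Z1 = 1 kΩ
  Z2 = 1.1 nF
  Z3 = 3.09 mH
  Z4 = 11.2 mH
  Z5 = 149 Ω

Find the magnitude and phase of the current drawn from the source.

Step 1 — Angular frequency: ω = 2π·f = 2π·37.2 = 233.7 rad/s.
Step 2 — Component impedances:
  Z1: Z = R = 1000 Ω
  Z2: Z = 1/(jωC) = -j/(ω·C) = 0 - j3.889e+06 Ω
  Z3: Z = jωL = j·233.7·0.00309 = 0 + j0.7222 Ω
  Z4: Z = jωL = j·233.7·0.0112 = 0 + j2.618 Ω
  Z5: Z = R = 149 Ω
Step 3 — Bridge requires nodal analysis (the Z5 bridge couples midpoints C and D, so the two paths cannot be reduced to a simple series/parallel combination). Setting node B to ground and injecting 1 A at node A, the 3-node admittance system at A, C, D solves to V_A = Z_AB = 0.000454 + j3.34 Ω = 3.34∠90.0° Ω.
Step 4 — Source phasor: V = 92.3∠-107.1° V = -27.14 - j88.22 V.
Step 5 — Ohm's law: I = V / Z_total = (-27.14 - j88.22) / (0.000454 + j3.34) = -26.41 + j8.122 A.
Step 6 — Convert to polar: |I| = 27.63 A, ∠I = 162.9°.

I = 27.63∠162.9° A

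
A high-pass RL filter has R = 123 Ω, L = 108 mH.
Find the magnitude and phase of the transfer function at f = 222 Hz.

Step 1 — Angular frequency: ω = 2π·222 = 1395 rad/s.
Step 2 — Transfer function: H(jω) = jωL/(R + jωL).
Step 3 — Numerator jωL = j·150.6; denominator R + jωL = 123 + j150.6.
Step 4 — H = 0.6 + j0.4899.
Step 5 — Magnitude: |H| = 0.7746 (-2.2 dB); phase: φ = 39.2°.

|H| = 0.7746 (-2.2 dB), φ = 39.2°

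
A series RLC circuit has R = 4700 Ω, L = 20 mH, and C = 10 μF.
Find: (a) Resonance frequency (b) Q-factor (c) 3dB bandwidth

Step 1 — Resonance condition Im(Z)=0 gives ω₀ = 1/√(LC).
Step 2 — ω₀ = 1/√(0.02·1e-05) = 2236 rad/s.
Step 3 — f₀ = ω₀/(2π) = 355.9 Hz.
Step 4 — Series Q: Q = ω₀L/R = 2236·0.02/4700 = 0.009515.
Step 5 — 3dB bandwidth: Δω = ω₀/Q = 2.35e+05 rad/s; BW = Δω/(2π) = 3.74e+04 Hz.

(a) f₀ = 355.9 Hz  (b) Q = 0.009515  (c) BW = 3.74e+04 Hz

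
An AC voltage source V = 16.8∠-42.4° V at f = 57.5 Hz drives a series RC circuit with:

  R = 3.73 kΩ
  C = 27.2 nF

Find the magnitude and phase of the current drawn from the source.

Step 1 — Angular frequency: ω = 2π·f = 2π·57.5 = 361.3 rad/s.
Step 2 — Component impedances:
  R: Z = R = 3730 Ω
  C: Z = 1/(jωC) = -j/(ω·C) = 0 - j1.018e+05 Ω
Step 3 — Series combination: Z_total = R + C = 3730 - j1.018e+05 Ω = 1.018e+05∠-87.9° Ω.
Step 4 — Source phasor: V = 16.8∠-42.4° V = 12.41 - j11.33 V.
Step 5 — Ohm's law: I = V / Z_total = (12.41 - j11.33) / (3730 - j1.018e+05) = 0.0001156 + j0.0001177 A.
Step 6 — Convert to polar: |I| = 0.000165 A, ∠I = 45.5°.

I = 0.000165∠45.5° A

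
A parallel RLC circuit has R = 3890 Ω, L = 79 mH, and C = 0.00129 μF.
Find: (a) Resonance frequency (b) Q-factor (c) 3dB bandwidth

Step 1 — Resonance: ω₀ = 1/√(LC) = 1/√(0.079·1.29e-09) = 9.906e+04 rad/s.
Step 2 — f₀ = ω₀/(2π) = 1.577e+04 Hz.
Step 3 — Parallel Q: Q = R/(ω₀L) = 3890/(9.906e+04·0.079) = 0.4971.
Step 4 — Bandwidth: Δω = ω₀/Q = 1.993e+05 rad/s; BW = Δω/(2π) = 3.172e+04 Hz.

(a) f₀ = 1.577e+04 Hz  (b) Q = 0.4971  (c) BW = 3.172e+04 Hz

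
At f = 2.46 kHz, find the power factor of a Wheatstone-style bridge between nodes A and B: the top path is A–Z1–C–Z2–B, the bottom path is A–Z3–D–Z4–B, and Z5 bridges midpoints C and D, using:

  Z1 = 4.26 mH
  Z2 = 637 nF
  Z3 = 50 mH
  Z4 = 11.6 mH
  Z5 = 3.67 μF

Step 1 — Angular frequency: ω = 2π·f = 2π·2460 = 1.546e+04 rad/s.
Step 2 — Component impedances:
  Z1: Z = jωL = j·1.546e+04·0.00426 = 0 + j65.85 Ω
  Z2: Z = 1/(jωC) = -j/(ω·C) = 0 - j101.6 Ω
  Z3: Z = jωL = j·1.546e+04·0.05 = 0 + j772.8 Ω
  Z4: Z = jωL = j·1.546e+04·0.0116 = 0 + j179.3 Ω
  Z5: Z = 1/(jωC) = -j/(ω·C) = 0 - j17.63 Ω
Step 3 — Bridge requires nodal analysis (the Z5 bridge couples midpoints C and D, so the two paths cannot be reduced to a simple series/parallel combination). Setting node B to ground and injecting 1 A at node A, the 3-node admittance system at A, C, D solves to V_A = Z_AB = 0 - j218.6 Ω = 218.6∠-90.0° Ω.
Step 4 — Power factor: PF = cos(φ) = Re(Z)/|Z| = -0/218.6 = -0.
Step 5 — Type: Im(Z) = -218.6 ⇒ leading (phase φ = -90.0°).

PF = -0 (leading, φ = -90.0°)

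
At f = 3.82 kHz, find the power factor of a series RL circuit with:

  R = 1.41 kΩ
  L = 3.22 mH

Step 1 — Angular frequency: ω = 2π·f = 2π·3820 = 2.4e+04 rad/s.
Step 2 — Component impedances:
  R: Z = R = 1410 Ω
  L: Z = jωL = j·2.4e+04·0.00322 = 0 + j77.29 Ω
Step 3 — Series combination: Z_total = R + L = 1410 + j77.29 Ω = 1412∠3.1° Ω.
Step 4 — Power factor: PF = cos(φ) = Re(Z)/|Z| = 1410/1412.1 = 0.9985.
Step 5 — Type: Im(Z) = 77.29 ⇒ lagging (phase φ = 3.1°).

PF = 0.9985 (lagging, φ = 3.1°)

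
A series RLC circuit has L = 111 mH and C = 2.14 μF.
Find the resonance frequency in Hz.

Step 1 — Resonance condition Im(Z)=0 gives ω₀ = 1/√(LC).
Step 2 — ω₀ = 1/√(0.111·2.14e-06) = 2052 rad/s.
Step 3 — f₀ = ω₀/(2π) = 326.6 Hz.

f₀ = 326.6 Hz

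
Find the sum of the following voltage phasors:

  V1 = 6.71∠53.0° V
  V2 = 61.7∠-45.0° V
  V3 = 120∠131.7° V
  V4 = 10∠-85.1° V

Step 1 — Convert each phasor to rectangular form:
  V1 = 6.71·(cos(53.0°) + j·sin(53.0°)) = 4.038 + j5.359 V
  V2 = 61.7·(cos(-45.0°) + j·sin(-45.0°)) = 43.63 - j43.63 V
  V3 = 120·(cos(131.7°) + j·sin(131.7°)) = -79.83 + j89.6 V
  V4 = 10·(cos(-85.1°) + j·sin(-85.1°)) = 0.8542 - j9.963 V
Step 2 — Sum components: V_total = -31.31 + j41.36 V.
Step 3 — Convert to polar: |V_total| = 51.88 V, ∠V_total = 127.1°.

V_total = 51.88∠127.1° V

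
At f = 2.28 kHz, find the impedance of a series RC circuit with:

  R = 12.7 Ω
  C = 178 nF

Step 1 — Angular frequency: ω = 2π·f = 2π·2280 = 1.433e+04 rad/s.
Step 2 — Component impedances:
  R: Z = R = 12.7 Ω
  C: Z = 1/(jωC) = -j/(ω·C) = 0 - j392.2 Ω
Step 3 — Series combination: Z_total = R + C = 12.7 - j392.2 Ω = 392.4∠-88.1° Ω.

Z = 12.7 - j392.2 Ω = 392.4∠-88.1° Ω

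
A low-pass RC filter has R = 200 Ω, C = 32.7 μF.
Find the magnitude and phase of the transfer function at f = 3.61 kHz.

Step 1 — Angular frequency: ω = 2π·3610 = 2.268e+04 rad/s.
Step 2 — Transfer function: H(jω) = 1/(1 + jωRC).
Step 3 — Denominator: 1 + jωRC = 1 + j·2.268e+04·200·3.27e-05 = 1 + j148.3.
Step 4 — H = 4.544e-05 - j0.006741.
Step 5 — Magnitude: |H| = 0.006741 (-43.4 dB); phase: φ = -89.6°.

|H| = 0.006741 (-43.4 dB), φ = -89.6°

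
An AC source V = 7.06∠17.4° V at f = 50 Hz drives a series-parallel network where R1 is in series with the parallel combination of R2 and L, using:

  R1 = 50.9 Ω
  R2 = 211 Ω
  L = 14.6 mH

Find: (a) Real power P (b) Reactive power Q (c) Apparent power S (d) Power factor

Step 1 — Angular frequency: ω = 2π·f = 2π·50 = 314.2 rad/s.
Step 2 — Component impedances:
  R1: Z = R = 50.9 Ω
  R2: Z = R = 211 Ω
  L: Z = jωL = j·314.2·0.0146 = 0 + j4.587 Ω
Step 3 — Parallel branch: R2 || L = 1/(1/R2 + 1/L) = 0.09966 + j4.585 Ω.
Step 4 — Series with R1: Z_total = R1 + (R2 || L) = 51 + j4.585 Ω = 51.21∠5.1° Ω.
Step 5 — Source phasor: V = 7.06∠17.4° V = 6.737 + j2.111 V.
Step 6 — Current: I = V / Z = 0.1347 + j0.02929 A = 0.1379∠12.3° A.
Step 7 — Complex power: S = V·I* = 0.9695 + j0.08715 VA.
Step 8 — Real power: P = Re(S) = 0.9695 W.
Step 9 — Reactive power: Q = Im(S) = 0.08715 VAR.
Step 10 — Apparent power: |S| = 0.9734 VA.
Step 11 — Power factor: PF = P/|S| = 0.996 (lagging).

(a) P = 0.9695 W  (b) Q = 0.08715 VAR  (c) S = 0.9734 VA  (d) PF = 0.996 (lagging)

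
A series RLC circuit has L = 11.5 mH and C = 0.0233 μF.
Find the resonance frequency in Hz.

Step 1 — Resonance condition Im(Z)=0 gives ω₀ = 1/√(LC).
Step 2 — ω₀ = 1/√(0.0115·2.33e-08) = 6.109e+04 rad/s.
Step 3 — f₀ = ω₀/(2π) = 9723 Hz.

f₀ = 9723 Hz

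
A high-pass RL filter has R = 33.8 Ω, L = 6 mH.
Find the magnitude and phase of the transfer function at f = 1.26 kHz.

Step 1 — Angular frequency: ω = 2π·1260 = 7917 rad/s.
Step 2 — Transfer function: H(jω) = jωL/(R + jωL).
Step 3 — Numerator jωL = j·47.5; denominator R + jωL = 33.8 + j47.5.
Step 4 — H = 0.6639 + j0.4724.
Step 5 — Magnitude: |H| = 0.8148 (-1.8 dB); phase: φ = 35.4°.

|H| = 0.8148 (-1.8 dB), φ = 35.4°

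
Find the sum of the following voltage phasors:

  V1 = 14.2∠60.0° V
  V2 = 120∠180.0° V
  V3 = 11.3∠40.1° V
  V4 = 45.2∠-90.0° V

Step 1 — Convert each phasor to rectangular form:
  V1 = 14.2·(cos(60.0°) + j·sin(60.0°)) = 7.1 + j12.3 V
  V2 = 120·(cos(180.0°) + j·sin(180.0°)) = -120 V
  V3 = 11.3·(cos(40.1°) + j·sin(40.1°)) = 8.644 + j7.279 V
  V4 = 45.2·(cos(-90.0°) + j·sin(-90.0°)) = 0 - j45.2 V
Step 2 — Sum components: V_total = -104.3 - j25.62 V.
Step 3 — Convert to polar: |V_total| = 107.4 V, ∠V_total = -166.2°.

V_total = 107.4∠-166.2° V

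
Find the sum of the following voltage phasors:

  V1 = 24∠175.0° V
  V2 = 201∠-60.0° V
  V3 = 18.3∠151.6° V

Step 1 — Convert each phasor to rectangular form:
  V1 = 24·(cos(175.0°) + j·sin(175.0°)) = -23.91 + j2.092 V
  V2 = 201·(cos(-60.0°) + j·sin(-60.0°)) = 100.5 - j174.1 V
  V3 = 18.3·(cos(151.6°) + j·sin(151.6°)) = -16.1 + j8.704 V
Step 2 — Sum components: V_total = 60.49 - j163.3 V.
Step 3 — Convert to polar: |V_total| = 174.1 V, ∠V_total = -69.7°.

V_total = 174.1∠-69.7° V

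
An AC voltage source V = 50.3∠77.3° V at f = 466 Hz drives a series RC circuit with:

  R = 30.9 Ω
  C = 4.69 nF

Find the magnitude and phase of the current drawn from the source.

Step 1 — Angular frequency: ω = 2π·f = 2π·466 = 2928 rad/s.
Step 2 — Component impedances:
  R: Z = R = 30.9 Ω
  C: Z = 1/(jωC) = -j/(ω·C) = 0 - j7.282e+04 Ω
Step 3 — Series combination: Z_total = R + C = 30.9 - j7.282e+04 Ω = 7.282e+04∠-90.0° Ω.
Step 4 — Source phasor: V = 50.3∠77.3° V = 11.06 + j49.07 V.
Step 5 — Ohm's law: I = V / Z_total = (11.06 + j49.07) / (30.9 - j7.282e+04) = -0.0006738 + j0.0001521 A.
Step 6 — Convert to polar: |I| = 0.0006907 A, ∠I = 167.3°.

I = 0.0006907∠167.3° A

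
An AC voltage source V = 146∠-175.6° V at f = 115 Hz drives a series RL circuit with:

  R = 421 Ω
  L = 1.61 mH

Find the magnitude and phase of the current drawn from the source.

Step 1 — Angular frequency: ω = 2π·f = 2π·115 = 722.6 rad/s.
Step 2 — Component impedances:
  R: Z = R = 421 Ω
  L: Z = jωL = j·722.6·0.00161 = 0 + j1.163 Ω
Step 3 — Series combination: Z_total = R + L = 421 + j1.163 Ω = 421∠0.2° Ω.
Step 4 — Source phasor: V = 146∠-175.6° V = -145.6 - j11.2 V.
Step 5 — Ohm's law: I = V / Z_total = (-145.6 - j11.2) / (421 + j1.163) = -0.3458 - j0.02565 A.
Step 6 — Convert to polar: |I| = 0.3468 A, ∠I = -175.8°.

I = 0.3468∠-175.8° A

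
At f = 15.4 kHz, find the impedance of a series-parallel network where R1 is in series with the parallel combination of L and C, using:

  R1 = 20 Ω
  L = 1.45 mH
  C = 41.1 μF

Step 1 — Angular frequency: ω = 2π·f = 2π·1.54e+04 = 9.676e+04 rad/s.
Step 2 — Component impedances:
  R1: Z = R = 20 Ω
  L: Z = jωL = j·9.676e+04·0.00145 = 0 + j140.3 Ω
  C: Z = 1/(jωC) = -j/(ω·C) = 0 - j0.2515 Ω
Step 3 — Parallel branch: L || C = 1/(1/L + 1/C) = 0 - j0.2519 Ω.
Step 4 — Series with R1: Z_total = R1 + (L || C) = 20 - j0.2519 Ω = 20∠-0.7° Ω.

Z = 20 - j0.2519 Ω = 20∠-0.7° Ω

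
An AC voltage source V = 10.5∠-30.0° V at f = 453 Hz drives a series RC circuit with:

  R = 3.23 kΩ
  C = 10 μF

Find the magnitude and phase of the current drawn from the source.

Step 1 — Angular frequency: ω = 2π·f = 2π·453 = 2846 rad/s.
Step 2 — Component impedances:
  R: Z = R = 3230 Ω
  C: Z = 1/(jωC) = -j/(ω·C) = 0 - j35.13 Ω
Step 3 — Series combination: Z_total = R + C = 3230 - j35.13 Ω = 3230∠-0.6° Ω.
Step 4 — Source phasor: V = 10.5∠-30.0° V = 9.093 - j5.25 V.
Step 5 — Ohm's law: I = V / Z_total = (9.093 - j5.25) / (3230 - j35.13) = 0.002833 - j0.001595 A.
Step 6 — Convert to polar: |I| = 0.003251 A, ∠I = -29.4°.

I = 0.003251∠-29.4° A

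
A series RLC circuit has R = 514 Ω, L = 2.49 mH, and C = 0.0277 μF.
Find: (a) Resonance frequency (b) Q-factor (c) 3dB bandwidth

Step 1 — Resonance: ω₀ = 1/√(LC) = 1/√(0.00249·2.77e-08) = 1.204e+05 rad/s.
Step 2 — f₀ = ω₀/(2π) = 1.916e+04 Hz.
Step 3 — Series Q: Q = ω₀L/R = 1.204e+05·0.00249/514 = 0.5833.
Step 4 — Bandwidth: Δω = ω₀/Q = 2.064e+05 rad/s; BW = Δω/(2π) = 3.285e+04 Hz.

(a) f₀ = 1.916e+04 Hz  (b) Q = 0.5833  (c) BW = 3.285e+04 Hz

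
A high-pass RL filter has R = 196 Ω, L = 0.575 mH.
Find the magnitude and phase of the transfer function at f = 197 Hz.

Step 1 — Angular frequency: ω = 2π·197 = 1238 rad/s.
Step 2 — Transfer function: H(jω) = jωL/(R + jωL).
Step 3 — Numerator jωL = j·0.7117; denominator R + jωL = 196 + j0.7117.
Step 4 — H = 1.319e-05 + j0.003631.
Step 5 — Magnitude: |H| = 0.003631 (-48.8 dB); phase: φ = 89.8°.

|H| = 0.003631 (-48.8 dB), φ = 89.8°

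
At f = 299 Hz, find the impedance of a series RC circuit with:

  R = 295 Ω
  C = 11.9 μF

Step 1 — Angular frequency: ω = 2π·f = 2π·299 = 1879 rad/s.
Step 2 — Component impedances:
  R: Z = R = 295 Ω
  C: Z = 1/(jωC) = -j/(ω·C) = 0 - j44.73 Ω
Step 3 — Series combination: Z_total = R + C = 295 - j44.73 Ω = 298.4∠-8.6° Ω.

Z = 295 - j44.73 Ω = 298.4∠-8.6° Ω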